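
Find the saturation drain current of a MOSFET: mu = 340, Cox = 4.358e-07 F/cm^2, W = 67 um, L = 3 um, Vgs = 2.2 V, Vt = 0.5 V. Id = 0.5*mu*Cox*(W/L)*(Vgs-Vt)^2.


Step 1: Overdrive voltage Vov = Vgs - Vt = 2.2 - 0.5 = 1.7 V
Step 2: W/L = 67/3 = 22.3333
Step 3: Id = 0.5 * 340 * 4.358e-07 * 22.3333 * 1.7^2
Step 4: Id = 4.78e-03 A

4.78e-03


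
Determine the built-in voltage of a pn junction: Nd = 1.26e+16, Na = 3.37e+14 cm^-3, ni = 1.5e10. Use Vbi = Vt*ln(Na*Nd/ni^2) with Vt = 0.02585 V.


Step 1: Compute Na*Nd/ni^2 = 3.37e+14 * 1.26e+16 / (1.5e10)^2 = 1.8872e+10
Step 2: ln(1.8872e+10) = 23.6609
Step 3: Vbi = 0.02585 * 23.6609 = 0.612 V

0.612


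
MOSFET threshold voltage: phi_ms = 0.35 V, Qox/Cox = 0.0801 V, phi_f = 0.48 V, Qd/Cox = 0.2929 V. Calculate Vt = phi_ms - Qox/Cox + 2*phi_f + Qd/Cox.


Step 1: Vt = phi_ms - Qox/Cox + 2*phi_f + Qd/Cox
Step 2: Vt = 0.35 - 0.0801 + 2*0.48 + 0.2929
Step 3: Vt = 0.35 - 0.0801 + 0.96 + 0.2929
Step 4: Vt = 1.5228 V

1.5228


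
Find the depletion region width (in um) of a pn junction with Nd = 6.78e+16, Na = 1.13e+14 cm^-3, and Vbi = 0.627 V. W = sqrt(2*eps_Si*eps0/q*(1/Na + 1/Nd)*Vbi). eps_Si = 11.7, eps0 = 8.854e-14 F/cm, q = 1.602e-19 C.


Step 1: 1/Na + 1/Nd = 1/1.13e+14 + 1/6.78e+16 = 8.86431e-15
Step 2: 2*eps*eps0/q = 2*11.7*8.854e-14/1.602e-19 = 1.293281e+07
Step 3: W^2 = 1.293281e+07 * 8.86431e-15 * 0.627 = 7.18796e-08
Step 4: W = sqrt(7.18796e-08) = 2.681e-04 cm = 2.681 um

2.681


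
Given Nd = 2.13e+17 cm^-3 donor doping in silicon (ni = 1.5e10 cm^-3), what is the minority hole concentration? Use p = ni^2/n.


Step 1: Since Nd >> ni, n ≈ Nd = 2.13e+17 cm^-3
Step 2: p = ni^2 / n = (1.5e10)^2 / 2.13e+17
Step 3: p = 2.25e20 / 2.13e+17 = 1.06e+03 cm^-3

1.06e+03


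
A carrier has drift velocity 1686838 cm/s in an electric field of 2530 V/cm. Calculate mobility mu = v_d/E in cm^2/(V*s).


Step 1: mu = v_d / E
Step 2: mu = 1686838 / 2530
Step 3: mu = 666.73 cm^2/(V*s)

666.73


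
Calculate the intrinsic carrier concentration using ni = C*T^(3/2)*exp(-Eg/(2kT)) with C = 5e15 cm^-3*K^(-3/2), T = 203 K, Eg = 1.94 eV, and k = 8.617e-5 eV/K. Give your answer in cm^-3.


Step 1: Compute kT = 8.617e-5 * 203 = 0.01749251 eV
Step 2: Exponent = -Eg/(2kT) = -1.94/(2*0.01749251) = -55.45231
Step 3: T^(3/2) = 203^1.5 = 2892.30
Step 4: ni = 5e15 * 2892.30 * exp(-55.45231) = 1.20e-05 cm^-3

1.20e-05


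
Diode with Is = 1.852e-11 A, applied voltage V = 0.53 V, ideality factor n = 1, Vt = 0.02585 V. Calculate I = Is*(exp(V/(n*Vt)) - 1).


Step 1: V/(n*Vt) = 0.53/(1*0.02585) = 20.5029
Step 2: exp(20.5029) = 8.0223e+08
Step 3: I = 1.852e-11 * (8.0223e+08 - 1) = 1.49e-02 A

1.49e-02


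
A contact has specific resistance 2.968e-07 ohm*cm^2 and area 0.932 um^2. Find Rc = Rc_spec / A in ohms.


Step 1: Convert area to cm^2: 0.932 um^2 = 9.3200e-09 cm^2
Step 2: Rc = Rc_spec / A = 2.968e-07 / 9.3200e-09
Step 3: Rc = 3.18e+01 ohms

3.18e+01


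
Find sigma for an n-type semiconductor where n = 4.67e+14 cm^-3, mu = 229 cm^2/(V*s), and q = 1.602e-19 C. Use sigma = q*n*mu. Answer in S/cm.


Step 1: sigma = q * n * mu
Step 2: sigma = 1.602e-19 * 4.67e+14 * 229
Step 3: sigma = 1.713e-02 S/cm

1.713e-02


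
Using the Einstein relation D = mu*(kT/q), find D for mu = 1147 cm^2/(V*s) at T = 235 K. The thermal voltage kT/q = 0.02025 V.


Step 1: D = mu * (kT/q)
Step 2: D = 1147 * 0.02025
Step 3: D = 23.23 cm^2/s

23.23


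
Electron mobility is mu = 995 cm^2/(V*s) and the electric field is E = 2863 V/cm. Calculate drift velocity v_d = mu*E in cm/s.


Step 1: v_d = mu * E
Step 2: v_d = 995 * 2863 = 2848685
Step 3: v_d = 2.85e+06 cm/s

2.85e+06


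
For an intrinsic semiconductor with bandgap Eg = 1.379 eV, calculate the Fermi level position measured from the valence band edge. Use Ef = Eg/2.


Step 1: For an intrinsic semiconductor, the Fermi level sits at midgap.
Step 2: Ef = Eg / 2 = 1.379 / 2 = 0.6895 eV

0.6895


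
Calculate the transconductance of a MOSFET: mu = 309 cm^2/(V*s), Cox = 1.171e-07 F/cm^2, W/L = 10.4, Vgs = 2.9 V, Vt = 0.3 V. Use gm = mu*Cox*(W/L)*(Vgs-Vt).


Step 1: Vov = Vgs - Vt = 2.9 - 0.3 = 2.6 V
Step 2: gm = mu * Cox * (W/L) * Vov
Step 3: gm = 309 * 1.171e-07 * 10.4 * 2.6 = 9.78e-04 S

9.78e-04


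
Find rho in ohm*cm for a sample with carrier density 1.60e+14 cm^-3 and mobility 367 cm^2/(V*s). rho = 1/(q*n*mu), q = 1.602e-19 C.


Step 1: sigma = q * n * mu = 1.602e-19 * 1.60e+14 * 367 = 9.40694e-03 S/cm
Step 2: rho = 1 / sigma = 1 / 9.40694e-03 = 106.3 ohm*cm

106.3


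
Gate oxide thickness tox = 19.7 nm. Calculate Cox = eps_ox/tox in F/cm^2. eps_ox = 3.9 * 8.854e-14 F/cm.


Step 1: eps_ox = 3.9 * 8.854e-14 = 3.45306e-13 F/cm
Step 2: tox in cm = 19.7 nm * 1e-7 = 1.9700e-06 cm
Step 3: Cox = 3.45306e-13 / 1.9700e-06 = 1.75e-07 F/cm^2

1.75e-07


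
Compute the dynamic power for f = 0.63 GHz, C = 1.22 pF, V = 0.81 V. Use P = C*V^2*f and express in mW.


Step 1: V^2 = 0.81^2 = 0.6561 V^2
Step 2: P = C*V^2*f = 1.22e-12 F * 0.6561 * 0.63e9 Hz
Step 3: P = 5.0427846e-04 W
Step 4: P = 0.504 mW

0.504


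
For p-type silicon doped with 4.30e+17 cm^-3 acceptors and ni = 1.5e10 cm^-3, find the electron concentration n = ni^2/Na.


Step 1: Majority hole concentration p ≈ Na = 4.30e+17 cm^-3
Step 2: n = ni^2 / Na = (1.5e10)^2 / 4.30e+17
Step 3: n = 5.23e+02 cm^-3

5.23e+02


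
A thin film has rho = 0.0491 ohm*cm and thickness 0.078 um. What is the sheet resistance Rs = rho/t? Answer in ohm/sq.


Step 1: Convert thickness to cm: t = 0.078 um = 7.8000e-06 cm
Step 2: Rs = rho / t = 0.0491 / 7.8000e-06
Step 3: Rs = 6294.9 ohm/sq

6294.9


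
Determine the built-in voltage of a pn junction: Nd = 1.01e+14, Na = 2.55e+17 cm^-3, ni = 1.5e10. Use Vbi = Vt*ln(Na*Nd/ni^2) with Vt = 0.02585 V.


Step 1: Compute Na*Nd/ni^2 = 2.55e+17 * 1.01e+14 / (1.5e10)^2 = 1.1447e+11
Step 2: ln(1.1447e+11) = 25.4636
Step 3: Vbi = 0.02585 * 25.4636 = 0.658 V

0.658


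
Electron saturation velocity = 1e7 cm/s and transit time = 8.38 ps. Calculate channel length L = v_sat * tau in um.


Step 1: tau in seconds = 8.38 ps * 1e-12 = 8.3800e-12 s
Step 2: L = v_sat * tau = 1e7 * 8.3800e-12 = 8.3800e-05 cm
Step 3: L in um = 8.3800e-05 * 1e4 = 0.838 um

0.838


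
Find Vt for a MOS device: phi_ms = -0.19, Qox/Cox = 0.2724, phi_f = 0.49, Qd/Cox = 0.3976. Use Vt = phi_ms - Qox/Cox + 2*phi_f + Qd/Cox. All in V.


Step 1: Vt = phi_ms - Qox/Cox + 2*phi_f + Qd/Cox
Step 2: Vt = -0.19 - 0.2724 + 2*0.49 + 0.3976
Step 3: Vt = -0.19 - 0.2724 + 0.98 + 0.3976
Step 4: Vt = 0.9152 V

0.9152


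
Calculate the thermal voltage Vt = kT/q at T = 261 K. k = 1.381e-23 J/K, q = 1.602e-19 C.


Step 1: kT = 1.381e-23 * 261 = 3.60441e-21 J
Step 2: Vt = kT/q = 3.60441e-21 / 1.602e-19
Step 3: Vt = 0.0225 V

0.0225


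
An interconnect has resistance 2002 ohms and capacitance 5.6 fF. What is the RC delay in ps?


Step 1: tau = R * C
Step 2: tau = 2002 * 5.6 fF = 2002 * 5.6e-15 F
Step 3: tau = 1.12112e-11 s = 11.2112 ps

11.2112


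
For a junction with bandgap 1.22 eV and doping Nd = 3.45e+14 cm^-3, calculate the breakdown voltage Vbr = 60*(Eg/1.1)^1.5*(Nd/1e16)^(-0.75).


Step 1: Eg/1.1 = 1.22/1.1 = 1.109091
Step 2: (Eg/1.1)^1.5 = 1.109091^1.5 = 1.168021
Step 3: (Nd/1e16)^(-0.75) = (0.0345)^(-0.75) = 12.492107
Step 4: Vbr = 60 * 1.168021 * 12.492107 = 875.5 V

875.5


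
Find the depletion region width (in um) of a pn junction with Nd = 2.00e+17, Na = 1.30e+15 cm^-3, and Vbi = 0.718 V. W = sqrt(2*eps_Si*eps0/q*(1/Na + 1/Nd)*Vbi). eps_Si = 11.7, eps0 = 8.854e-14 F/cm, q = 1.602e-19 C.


Step 1: 1/Na + 1/Nd = 1/1.30e+15 + 1/2.00e+17 = 7.74231e-16
Step 2: 2*eps*eps0/q = 2*11.7*8.854e-14/1.602e-19 = 1.293281e+07
Step 3: W^2 = 1.293281e+07 * 7.74231e-16 * 0.718 = 7.18932e-09
Step 4: W = sqrt(7.18932e-09) = 8.479e-05 cm = 0.8479 um

0.8479


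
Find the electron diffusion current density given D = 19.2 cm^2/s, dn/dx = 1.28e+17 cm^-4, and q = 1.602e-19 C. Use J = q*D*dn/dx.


Step 1: J = q * D * (dn/dx)
Step 2: J = 1.602e-19 * 19.2 * 1.28e+17
Step 3: J = 3.94e-01 A/cm^2

3.94e-01


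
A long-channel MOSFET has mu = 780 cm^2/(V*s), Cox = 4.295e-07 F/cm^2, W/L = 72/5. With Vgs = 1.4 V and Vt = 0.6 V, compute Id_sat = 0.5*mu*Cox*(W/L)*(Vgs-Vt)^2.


Step 1: Overdrive voltage Vov = Vgs - Vt = 1.4 - 0.6 = 0.8 V
Step 2: W/L = 72/5 = 14.4
Step 3: Id = 0.5 * 780 * 4.295e-07 * 14.4 * 0.8^2
Step 4: Id = 1.54e-03 A

1.54e-03


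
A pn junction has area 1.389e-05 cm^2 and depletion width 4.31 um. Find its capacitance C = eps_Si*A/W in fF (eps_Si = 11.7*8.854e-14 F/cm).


Step 1: eps_Si = 11.7 * 8.854e-14 = 1.035918e-12 F/cm
Step 2: W in cm = 4.31 * 1e-4 = 4.31e-04 cm
Step 3: C = 1.035918e-12 * 1.389e-05 / 4.31e-04 = 3.338492e-14 F
Step 4: C = 33.38 fF

33.38


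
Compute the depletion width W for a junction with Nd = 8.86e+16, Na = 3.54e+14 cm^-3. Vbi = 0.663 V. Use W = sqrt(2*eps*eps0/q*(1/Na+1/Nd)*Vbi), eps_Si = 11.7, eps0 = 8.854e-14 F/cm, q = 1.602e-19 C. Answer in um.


Step 1: 1/Na + 1/Nd = 1/3.54e+14 + 1/8.86e+16 = 2.83615e-15
Step 2: 2*eps*eps0/q = 2*11.7*8.854e-14/1.602e-19 = 1.293281e+07
Step 3: W^2 = 1.293281e+07 * 2.83615e-15 * 0.663 = 2.43184e-08
Step 4: W = sqrt(2.43184e-08) = 1.559e-04 cm = 1.559 um

1.559


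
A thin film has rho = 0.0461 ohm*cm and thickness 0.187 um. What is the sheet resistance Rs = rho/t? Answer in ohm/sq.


Step 1: Convert thickness to cm: t = 0.187 um = 1.8700e-05 cm
Step 2: Rs = rho / t = 0.0461 / 1.8700e-05
Step 3: Rs = 2465.2 ohm/sq

2465.2


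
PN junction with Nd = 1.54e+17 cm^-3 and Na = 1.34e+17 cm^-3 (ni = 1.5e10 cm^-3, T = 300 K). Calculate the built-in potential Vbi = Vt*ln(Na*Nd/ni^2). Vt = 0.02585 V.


Step 1: Compute Na*Nd/ni^2 = 1.34e+17 * 1.54e+17 / (1.5e10)^2 = 9.1716e+13
Step 2: ln(9.1716e+13) = 32.1497
Step 3: Vbi = 0.02585 * 32.1497 = 0.831 V

0.831


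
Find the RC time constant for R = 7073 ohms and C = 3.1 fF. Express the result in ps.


Step 1: tau = R * C
Step 2: tau = 7073 * 3.1 fF = 7073 * 3.1e-15 F
Step 3: tau = 2.19263e-11 s = 21.9263 ps

21.9263


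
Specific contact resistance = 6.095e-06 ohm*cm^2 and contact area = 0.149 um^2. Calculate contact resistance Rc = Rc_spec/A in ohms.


Step 1: Convert area to cm^2: 0.149 um^2 = 1.4900e-09 cm^2
Step 2: Rc = Rc_spec / A = 6.095e-06 / 1.4900e-09
Step 3: Rc = 4.09e+03 ohms

4.09e+03


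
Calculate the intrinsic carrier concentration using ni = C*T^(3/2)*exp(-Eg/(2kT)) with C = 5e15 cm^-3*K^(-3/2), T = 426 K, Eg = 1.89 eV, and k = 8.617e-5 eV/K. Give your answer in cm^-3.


Step 1: Compute kT = 8.617e-5 * 426 = 0.03670842 eV
Step 2: Exponent = -Eg/(2kT) = -1.89/(2*0.03670842) = -25.74341
Step 3: T^(3/2) = 426^1.5 = 8792.54
Step 4: ni = 5e15 * 8792.54 * exp(-25.74341) = 2.90e+08 cm^-3

2.90e+08


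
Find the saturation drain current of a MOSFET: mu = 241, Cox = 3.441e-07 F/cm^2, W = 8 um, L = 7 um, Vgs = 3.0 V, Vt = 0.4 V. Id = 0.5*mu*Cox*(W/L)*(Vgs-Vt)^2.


Step 1: Overdrive voltage Vov = Vgs - Vt = 3.0 - 0.4 = 2.6 V
Step 2: W/L = 8/7 = 1.14286
Step 3: Id = 0.5 * 241 * 3.441e-07 * 1.14286 * 2.6^2
Step 4: Id = 3.20e-04 A

3.20e-04


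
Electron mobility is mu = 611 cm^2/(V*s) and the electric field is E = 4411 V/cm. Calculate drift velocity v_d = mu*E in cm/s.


Step 1: v_d = mu * E
Step 2: v_d = 611 * 4411 = 2695121
Step 3: v_d = 2.70e+06 cm/s

2.70e+06


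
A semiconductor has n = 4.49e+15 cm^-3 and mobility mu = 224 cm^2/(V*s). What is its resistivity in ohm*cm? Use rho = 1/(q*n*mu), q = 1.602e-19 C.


Step 1: sigma = q * n * mu = 1.602e-19 * 4.49e+15 * 224 = 1.61123e-01 S/cm
Step 2: rho = 1 / sigma = 1 / 1.61123e-01 = 6.206 ohm*cm

6.206


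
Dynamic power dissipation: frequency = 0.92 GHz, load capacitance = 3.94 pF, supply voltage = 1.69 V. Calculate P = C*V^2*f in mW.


Step 1: V^2 = 1.69^2 = 2.8561 V^2
Step 2: P = C*V^2*f = 3.94e-12 F * 2.8561 * 0.92e9 Hz
Step 3: P = 1.035279128e-02 W
Step 4: P = 10.353 mW

10.353


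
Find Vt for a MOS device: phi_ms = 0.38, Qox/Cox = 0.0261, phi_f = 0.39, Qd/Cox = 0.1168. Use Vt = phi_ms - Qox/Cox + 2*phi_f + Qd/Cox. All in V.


Step 1: Vt = phi_ms - Qox/Cox + 2*phi_f + Qd/Cox
Step 2: Vt = 0.38 - 0.0261 + 2*0.39 + 0.1168
Step 3: Vt = 0.38 - 0.0261 + 0.78 + 0.1168
Step 4: Vt = 1.2507 V

1.2507


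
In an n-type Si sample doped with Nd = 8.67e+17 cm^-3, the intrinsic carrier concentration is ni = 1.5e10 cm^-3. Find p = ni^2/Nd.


Step 1: Since Nd >> ni, n ≈ Nd = 8.67e+17 cm^-3
Step 2: p = ni^2 / n = (1.5e10)^2 / 8.67e+17
Step 3: p = 2.25e20 / 8.67e+17 = 2.60e+02 cm^-3

2.60e+02


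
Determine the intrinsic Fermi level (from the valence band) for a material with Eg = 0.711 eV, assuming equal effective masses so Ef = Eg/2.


Step 1: For an intrinsic semiconductor, the Fermi level sits at midgap.
Step 2: Ef = Eg / 2 = 0.711 / 2 = 0.3555 eV

0.3555


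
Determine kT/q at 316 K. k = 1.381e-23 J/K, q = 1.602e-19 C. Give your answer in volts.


Step 1: kT = 1.381e-23 * 316 = 4.36396e-21 J
Step 2: Vt = kT/q = 4.36396e-21 / 1.602e-19
Step 3: Vt = 0.02724 V

0.02724


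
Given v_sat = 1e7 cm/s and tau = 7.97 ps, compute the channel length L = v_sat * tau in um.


Step 1: tau in seconds = 7.97 ps * 1e-12 = 7.9700e-12 s
Step 2: L = v_sat * tau = 1e7 * 7.9700e-12 = 7.9700e-05 cm
Step 3: L in um = 7.9700e-05 * 1e4 = 0.797 um

0.797


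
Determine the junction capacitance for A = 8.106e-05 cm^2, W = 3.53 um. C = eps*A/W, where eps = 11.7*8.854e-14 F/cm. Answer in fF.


Step 1: eps_Si = 11.7 * 8.854e-14 = 1.035918e-12 F/cm
Step 2: W in cm = 3.53 * 1e-4 = 3.53e-04 cm
Step 3: C = 1.035918e-12 * 8.106e-05 / 3.53e-04 = 2.378796e-13 F
Step 4: C = 237.88 fF

237.88


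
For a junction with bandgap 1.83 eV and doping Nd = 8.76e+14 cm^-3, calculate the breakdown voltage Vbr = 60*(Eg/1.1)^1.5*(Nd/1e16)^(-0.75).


Step 1: Eg/1.1 = 1.83/1.1 = 1.663636
Step 2: (Eg/1.1)^1.5 = 1.663636^1.5 = 2.145791
Step 3: (Nd/1e16)^(-0.75) = (0.0876)^(-0.75) = 6.210434
Step 4: Vbr = 60 * 2.145791 * 6.210434 = 799.6 V

799.6


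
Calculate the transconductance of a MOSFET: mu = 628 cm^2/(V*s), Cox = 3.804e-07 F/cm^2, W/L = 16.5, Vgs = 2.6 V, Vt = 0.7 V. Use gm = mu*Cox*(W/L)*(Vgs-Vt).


Step 1: Vov = Vgs - Vt = 2.6 - 0.7 = 1.9 V
Step 2: gm = mu * Cox * (W/L) * Vov
Step 3: gm = 628 * 3.804e-07 * 16.5 * 1.9 = 7.49e-03 S

7.49e-03


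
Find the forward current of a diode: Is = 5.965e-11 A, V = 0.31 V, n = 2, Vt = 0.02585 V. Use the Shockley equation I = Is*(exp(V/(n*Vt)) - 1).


Step 1: V/(n*Vt) = 0.31/(2*0.02585) = 5.9961
Step 2: exp(5.9961) = 4.0186e+02
Step 3: I = 5.965e-11 * (4.0186e+02 - 1) = 2.39e-08 A

2.39e-08


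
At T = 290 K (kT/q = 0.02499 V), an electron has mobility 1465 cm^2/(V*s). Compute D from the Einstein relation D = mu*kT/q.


Step 1: D = mu * (kT/q)
Step 2: D = 1465 * 0.02499
Step 3: D = 36.61 cm^2/s

36.61


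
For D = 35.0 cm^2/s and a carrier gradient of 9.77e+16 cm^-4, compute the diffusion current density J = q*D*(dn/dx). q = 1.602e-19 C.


Step 1: J = q * D * (dn/dx)
Step 2: J = 1.602e-19 * 35.0 * 9.77e+16
Step 3: J = 5.48e-01 A/cm^2

5.48e-01


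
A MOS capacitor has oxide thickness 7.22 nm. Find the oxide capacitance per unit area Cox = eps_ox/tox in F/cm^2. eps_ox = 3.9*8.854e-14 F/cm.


Step 1: eps_ox = 3.9 * 8.854e-14 = 3.45306e-13 F/cm
Step 2: tox in cm = 7.22 nm * 1e-7 = 7.2200e-07 cm
Step 3: Cox = 3.45306e-13 / 7.2200e-07 = 4.78e-07 F/cm^2

4.78e-07


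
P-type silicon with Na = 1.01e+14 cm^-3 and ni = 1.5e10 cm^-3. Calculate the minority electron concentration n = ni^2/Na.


Step 1: Majority hole concentration p ≈ Na = 1.01e+14 cm^-3
Step 2: n = ni^2 / Na = (1.5e10)^2 / 1.01e+14
Step 3: n = 2.23e+06 cm^-3

2.23e+06


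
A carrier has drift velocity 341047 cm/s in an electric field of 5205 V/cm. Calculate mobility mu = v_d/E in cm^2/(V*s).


Step 1: mu = v_d / E
Step 2: mu = 341047 / 5205
Step 3: mu = 65.52 cm^2/(V*s)

65.52


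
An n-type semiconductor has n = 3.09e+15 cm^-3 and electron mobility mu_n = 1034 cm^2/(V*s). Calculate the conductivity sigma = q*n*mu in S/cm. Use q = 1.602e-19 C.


Step 1: sigma = q * n * mu
Step 2: sigma = 1.602e-19 * 3.09e+15 * 1034
Step 3: sigma = 5.118e-01 S/cm

5.118e-01


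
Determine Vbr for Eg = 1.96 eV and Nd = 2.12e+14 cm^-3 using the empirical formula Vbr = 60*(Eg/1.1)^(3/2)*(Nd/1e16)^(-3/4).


Step 1: Eg/1.1 = 1.96/1.1 = 1.781818
Step 2: (Eg/1.1)^1.5 = 1.781818^1.5 = 2.378455
Step 3: (Nd/1e16)^(-0.75) = (0.0212)^(-0.75) = 17.998989
Step 4: Vbr = 60 * 2.378455 * 17.998989 = 2568.6 V

2568.6


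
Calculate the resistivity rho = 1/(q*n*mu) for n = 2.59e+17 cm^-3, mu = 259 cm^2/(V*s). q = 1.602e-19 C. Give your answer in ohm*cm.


Step 1: sigma = q * n * mu = 1.602e-19 * 2.59e+17 * 259 = 1.07464e+01 S/cm
Step 2: rho = 1 / sigma = 1 / 1.07464e+01 = 0.09305 ohm*cm

0.09305


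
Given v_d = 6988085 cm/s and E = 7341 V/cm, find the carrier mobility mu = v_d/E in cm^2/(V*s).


Step 1: mu = v_d / E
Step 2: mu = 6988085 / 7341
Step 3: mu = 951.93 cm^2/(V*s)

951.93


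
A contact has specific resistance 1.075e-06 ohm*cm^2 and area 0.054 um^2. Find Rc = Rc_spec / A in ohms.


Step 1: Convert area to cm^2: 0.054 um^2 = 5.4000e-10 cm^2
Step 2: Rc = Rc_spec / A = 1.075e-06 / 5.4000e-10
Step 3: Rc = 1.99e+03 ohms

1.99e+03


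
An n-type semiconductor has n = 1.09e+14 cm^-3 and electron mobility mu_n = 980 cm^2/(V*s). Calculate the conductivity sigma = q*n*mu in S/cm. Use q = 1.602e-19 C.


Step 1: sigma = q * n * mu
Step 2: sigma = 1.602e-19 * 1.09e+14 * 980
Step 3: sigma = 1.711e-02 S/cm

1.711e-02


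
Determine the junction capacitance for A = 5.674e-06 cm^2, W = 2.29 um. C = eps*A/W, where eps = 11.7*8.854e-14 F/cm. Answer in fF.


Step 1: eps_Si = 11.7 * 8.854e-14 = 1.035918e-12 F/cm
Step 2: W in cm = 2.29 * 1e-4 = 2.29e-04 cm
Step 3: C = 1.035918e-12 * 5.674e-06 / 2.29e-04 = 2.566724e-14 F
Step 4: C = 25.67 fF

25.67


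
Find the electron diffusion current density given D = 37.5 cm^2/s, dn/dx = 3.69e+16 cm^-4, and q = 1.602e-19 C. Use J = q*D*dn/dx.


Step 1: J = q * D * (dn/dx)
Step 2: J = 1.602e-19 * 37.5 * 3.69e+16
Step 3: J = 2.22e-01 A/cm^2

2.22e-01


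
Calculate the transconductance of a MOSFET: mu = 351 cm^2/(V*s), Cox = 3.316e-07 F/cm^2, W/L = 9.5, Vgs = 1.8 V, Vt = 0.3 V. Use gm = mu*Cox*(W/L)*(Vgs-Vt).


Step 1: Vov = Vgs - Vt = 1.8 - 0.3 = 1.5 V
Step 2: gm = mu * Cox * (W/L) * Vov
Step 3: gm = 351 * 3.316e-07 * 9.5 * 1.5 = 1.66e-03 S

1.66e-03


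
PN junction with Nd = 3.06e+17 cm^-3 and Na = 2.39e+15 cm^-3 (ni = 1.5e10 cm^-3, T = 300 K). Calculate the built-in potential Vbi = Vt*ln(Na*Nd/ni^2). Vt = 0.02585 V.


Step 1: Compute Na*Nd/ni^2 = 2.39e+15 * 3.06e+17 / (1.5e10)^2 = 3.2504e+12
Step 2: ln(3.2504e+12) = 28.8098
Step 3: Vbi = 0.02585 * 28.8098 = 0.745 V

0.745


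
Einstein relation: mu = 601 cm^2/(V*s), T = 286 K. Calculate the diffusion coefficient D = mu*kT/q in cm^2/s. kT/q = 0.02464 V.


Step 1: D = mu * (kT/q)
Step 2: D = 601 * 0.02464
Step 3: D = 14.81 cm^2/s

14.81


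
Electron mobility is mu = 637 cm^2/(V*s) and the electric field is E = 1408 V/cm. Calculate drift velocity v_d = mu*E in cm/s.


Step 1: v_d = mu * E
Step 2: v_d = 637 * 1408 = 896896
Step 3: v_d = 8.97e+05 cm/s

8.97e+05


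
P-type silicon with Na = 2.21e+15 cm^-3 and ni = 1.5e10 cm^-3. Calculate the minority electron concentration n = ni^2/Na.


Step 1: Majority hole concentration p ≈ Na = 2.21e+15 cm^-3
Step 2: n = ni^2 / Na = (1.5e10)^2 / 2.21e+15
Step 3: n = 1.02e+05 cm^-3

1.02e+05


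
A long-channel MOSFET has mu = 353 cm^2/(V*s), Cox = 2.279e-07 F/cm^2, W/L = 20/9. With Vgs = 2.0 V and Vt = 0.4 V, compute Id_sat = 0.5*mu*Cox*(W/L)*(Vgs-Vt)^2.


Step 1: Overdrive voltage Vov = Vgs - Vt = 2.0 - 0.4 = 1.6 V
Step 2: W/L = 20/9 = 2.22222
Step 3: Id = 0.5 * 353 * 2.279e-07 * 2.22222 * 1.6^2
Step 4: Id = 2.29e-04 A

2.29e-04


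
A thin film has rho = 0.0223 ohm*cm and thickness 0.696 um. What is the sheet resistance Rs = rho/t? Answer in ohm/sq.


Step 1: Convert thickness to cm: t = 0.696 um = 6.9600e-05 cm
Step 2: Rs = rho / t = 0.0223 / 6.9600e-05
Step 3: Rs = 320.4 ohm/sq

320.4


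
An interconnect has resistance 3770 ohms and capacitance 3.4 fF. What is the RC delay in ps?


Step 1: tau = R * C
Step 2: tau = 3770 * 3.4 fF = 3770 * 3.4e-15 F
Step 3: tau = 1.2818e-11 s = 12.818 ps

12.818


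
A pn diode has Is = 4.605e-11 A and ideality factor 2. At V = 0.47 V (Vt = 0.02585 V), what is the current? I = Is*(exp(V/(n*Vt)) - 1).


Step 1: V/(n*Vt) = 0.47/(2*0.02585) = 9.0909
Step 2: exp(9.0909) = 8.8742e+03
Step 3: I = 4.605e-11 * (8.8742e+03 - 1) = 4.09e-07 A

4.09e-07


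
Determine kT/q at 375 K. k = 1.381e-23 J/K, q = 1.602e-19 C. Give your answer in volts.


Step 1: kT = 1.381e-23 * 375 = 5.17875e-21 J
Step 2: Vt = kT/q = 5.17875e-21 / 1.602e-19
Step 3: Vt = 0.03233 V

0.03233


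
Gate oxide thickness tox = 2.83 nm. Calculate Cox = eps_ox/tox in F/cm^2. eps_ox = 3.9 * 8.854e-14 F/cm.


Step 1: eps_ox = 3.9 * 8.854e-14 = 3.45306e-13 F/cm
Step 2: tox in cm = 2.83 nm * 1e-7 = 2.8300e-07 cm
Step 3: Cox = 3.45306e-13 / 2.8300e-07 = 1.22e-06 F/cm^2

1.22e-06


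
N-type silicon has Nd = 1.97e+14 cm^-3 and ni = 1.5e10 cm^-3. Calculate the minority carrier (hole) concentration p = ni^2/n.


Step 1: Since Nd >> ni, n ≈ Nd = 1.97e+14 cm^-3
Step 2: p = ni^2 / n = (1.5e10)^2 / 1.97e+14
Step 3: p = 2.25e20 / 1.97e+14 = 1.14e+06 cm^-3

1.14e+06


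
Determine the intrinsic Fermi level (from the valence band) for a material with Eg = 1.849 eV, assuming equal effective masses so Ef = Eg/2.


Step 1: For an intrinsic semiconductor, the Fermi level sits at midgap.
Step 2: Ef = Eg / 2 = 1.849 / 2 = 0.9245 eV

0.9245


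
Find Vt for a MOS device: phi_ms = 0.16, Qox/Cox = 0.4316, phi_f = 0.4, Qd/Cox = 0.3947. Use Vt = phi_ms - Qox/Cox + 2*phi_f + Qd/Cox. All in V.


Step 1: Vt = phi_ms - Qox/Cox + 2*phi_f + Qd/Cox
Step 2: Vt = 0.16 - 0.4316 + 2*0.4 + 0.3947
Step 3: Vt = 0.16 - 0.4316 + 0.8 + 0.3947
Step 4: Vt = 0.9231 V

0.9231


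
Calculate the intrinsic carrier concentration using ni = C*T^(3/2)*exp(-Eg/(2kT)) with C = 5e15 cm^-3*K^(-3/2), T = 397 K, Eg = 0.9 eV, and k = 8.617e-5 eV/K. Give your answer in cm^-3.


Step 1: Compute kT = 8.617e-5 * 397 = 0.03420949 eV
Step 2: Exponent = -Eg/(2kT) = -0.9/(2*0.03420949) = -13.15424
Step 3: T^(3/2) = 397^1.5 = 7910.17
Step 4: ni = 5e15 * 7910.17 * exp(-13.15424) = 7.66e+13 cm^-3

7.66e+13


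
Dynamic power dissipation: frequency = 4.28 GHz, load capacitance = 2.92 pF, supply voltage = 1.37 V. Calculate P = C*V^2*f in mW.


Step 1: V^2 = 1.37^2 = 1.8769 V^2
Step 2: P = C*V^2*f = 2.92e-12 F * 1.8769 * 4.28e9 Hz
Step 3: P = 2.345674544e-02 W
Step 4: P = 23.457 mW

23.457


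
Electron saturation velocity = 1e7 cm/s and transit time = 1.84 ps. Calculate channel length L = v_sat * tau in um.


Step 1: tau in seconds = 1.84 ps * 1e-12 = 1.8400e-12 s
Step 2: L = v_sat * tau = 1e7 * 1.8400e-12 = 1.8400e-05 cm
Step 3: L in um = 1.8400e-05 * 1e4 = 0.184 um

0.184


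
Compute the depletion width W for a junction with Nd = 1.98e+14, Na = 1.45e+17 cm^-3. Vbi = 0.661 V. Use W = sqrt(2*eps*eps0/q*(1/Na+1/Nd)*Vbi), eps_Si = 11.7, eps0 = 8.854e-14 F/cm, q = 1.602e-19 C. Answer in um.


Step 1: 1/Na + 1/Nd = 1/1.45e+17 + 1/1.98e+14 = 5.05740e-15
Step 2: 2*eps*eps0/q = 2*11.7*8.854e-14/1.602e-19 = 1.293281e+07
Step 3: W^2 = 1.293281e+07 * 5.05740e-15 * 0.661 = 4.32336e-08
Step 4: W = sqrt(4.32336e-08) = 2.079e-04 cm = 2.079 um

2.079


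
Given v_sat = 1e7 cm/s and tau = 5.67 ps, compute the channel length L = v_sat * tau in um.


Step 1: tau in seconds = 5.67 ps * 1e-12 = 5.6700e-12 s
Step 2: L = v_sat * tau = 1e7 * 5.6700e-12 = 5.6700e-05 cm
Step 3: L in um = 5.6700e-05 * 1e4 = 0.567 um

0.567


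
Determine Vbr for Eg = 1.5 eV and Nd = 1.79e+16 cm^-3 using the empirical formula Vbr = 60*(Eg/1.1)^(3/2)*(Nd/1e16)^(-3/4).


Step 1: Eg/1.1 = 1.5/1.1 = 1.363636
Step 2: (Eg/1.1)^1.5 = 1.363636^1.5 = 1.592384
Step 3: (Nd/1e16)^(-0.75) = (1.79)^(-0.75) = 0.646190
Step 4: Vbr = 60 * 1.592384 * 0.646190 = 61.7 V

61.7


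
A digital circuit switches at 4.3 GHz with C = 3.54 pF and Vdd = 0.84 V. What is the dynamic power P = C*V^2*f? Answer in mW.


Step 1: V^2 = 0.84^2 = 0.7056 V^2
Step 2: P = C*V^2*f = 3.54e-12 F * 0.7056 * 4.3e9 Hz
Step 3: P = 1.07406432e-02 W
Step 4: P = 10.741 mW

10.741


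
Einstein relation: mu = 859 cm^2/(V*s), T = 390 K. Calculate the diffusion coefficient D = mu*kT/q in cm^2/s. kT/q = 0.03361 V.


Step 1: D = mu * (kT/q)
Step 2: D = 859 * 0.03361
Step 3: D = 28.87 cm^2/s

28.87


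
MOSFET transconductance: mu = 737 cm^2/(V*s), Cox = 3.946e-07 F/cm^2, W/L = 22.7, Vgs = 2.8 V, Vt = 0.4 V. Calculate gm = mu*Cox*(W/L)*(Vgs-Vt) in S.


Step 1: Vov = Vgs - Vt = 2.8 - 0.4 = 2.4 V
Step 2: gm = mu * Cox * (W/L) * Vov
Step 3: gm = 737 * 3.946e-07 * 22.7 * 2.4 = 1.58e-02 S

1.58e-02


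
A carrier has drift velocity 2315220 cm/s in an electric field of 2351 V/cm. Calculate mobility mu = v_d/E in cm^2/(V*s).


Step 1: mu = v_d / E
Step 2: mu = 2315220 / 2351
Step 3: mu = 984.78 cm^2/(V*s)

984.78


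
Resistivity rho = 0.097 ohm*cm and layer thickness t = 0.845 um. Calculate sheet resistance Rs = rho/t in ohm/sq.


Step 1: Convert thickness to cm: t = 0.845 um = 8.4500e-05 cm
Step 2: Rs = rho / t = 0.097 / 8.4500e-05
Step 3: Rs = 1147.9 ohm/sq

1147.9


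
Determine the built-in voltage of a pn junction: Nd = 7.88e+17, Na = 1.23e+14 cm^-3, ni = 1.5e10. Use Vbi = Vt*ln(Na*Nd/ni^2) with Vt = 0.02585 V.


Step 1: Compute Na*Nd/ni^2 = 1.23e+14 * 7.88e+17 / (1.5e10)^2 = 4.3077e+11
Step 2: ln(4.3077e+11) = 26.7888
Step 3: Vbi = 0.02585 * 26.7888 = 0.692 V

0.692


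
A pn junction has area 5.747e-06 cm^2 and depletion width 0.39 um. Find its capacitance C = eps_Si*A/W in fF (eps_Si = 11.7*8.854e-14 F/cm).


Step 1: eps_Si = 11.7 * 8.854e-14 = 1.035918e-12 F/cm
Step 2: W in cm = 0.39 * 1e-4 = 3.90e-05 cm
Step 3: C = 1.035918e-12 * 5.747e-06 / 3.90e-05 = 1.526518e-13 F
Step 4: C = 152.65 fF

152.65


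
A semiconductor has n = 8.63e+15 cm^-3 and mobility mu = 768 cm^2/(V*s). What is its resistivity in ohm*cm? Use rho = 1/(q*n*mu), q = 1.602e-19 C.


Step 1: sigma = q * n * mu = 1.602e-19 * 8.63e+15 * 768 = 1.06178e+00 S/cm
Step 2: rho = 1 / sigma = 1 / 1.06178e+00 = 0.9418 ohm*cm

0.9418


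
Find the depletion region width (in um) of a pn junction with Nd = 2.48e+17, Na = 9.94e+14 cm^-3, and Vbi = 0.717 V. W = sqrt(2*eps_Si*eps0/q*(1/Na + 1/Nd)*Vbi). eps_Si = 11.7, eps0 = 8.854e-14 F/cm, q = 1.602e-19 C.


Step 1: 1/Na + 1/Nd = 1/9.94e+14 + 1/2.48e+17 = 1.01007e-15
Step 2: 2*eps*eps0/q = 2*11.7*8.854e-14/1.602e-19 = 1.293281e+07
Step 3: W^2 = 1.293281e+07 * 1.01007e-15 * 0.717 = 9.36620e-09
Step 4: W = sqrt(9.36620e-09) = 9.678e-05 cm = 0.9678 um

0.9678


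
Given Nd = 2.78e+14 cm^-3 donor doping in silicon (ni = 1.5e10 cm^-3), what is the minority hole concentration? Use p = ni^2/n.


Step 1: Since Nd >> ni, n ≈ Nd = 2.78e+14 cm^-3
Step 2: p = ni^2 / n = (1.5e10)^2 / 2.78e+14
Step 3: p = 2.25e20 / 2.78e+14 = 8.09e+05 cm^-3

8.09e+05


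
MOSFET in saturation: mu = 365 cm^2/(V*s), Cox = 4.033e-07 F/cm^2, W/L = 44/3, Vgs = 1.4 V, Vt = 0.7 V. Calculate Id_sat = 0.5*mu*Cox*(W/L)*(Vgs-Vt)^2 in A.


Step 1: Overdrive voltage Vov = Vgs - Vt = 1.4 - 0.7 = 0.7 V
Step 2: W/L = 44/3 = 14.6667
Step 3: Id = 0.5 * 365 * 4.033e-07 * 14.6667 * 0.7^2
Step 4: Id = 5.29e-04 A

5.29e-04


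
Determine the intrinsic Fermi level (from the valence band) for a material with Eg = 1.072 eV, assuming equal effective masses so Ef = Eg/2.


Step 1: For an intrinsic semiconductor, the Fermi level sits at midgap.
Step 2: Ef = Eg / 2 = 1.072 / 2 = 0.536 eV

0.536


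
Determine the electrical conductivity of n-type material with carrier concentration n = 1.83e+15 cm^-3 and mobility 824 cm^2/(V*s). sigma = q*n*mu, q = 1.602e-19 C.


Step 1: sigma = q * n * mu
Step 2: sigma = 1.602e-19 * 1.83e+15 * 824
Step 3: sigma = 2.416e-01 S/cm

2.416e-01


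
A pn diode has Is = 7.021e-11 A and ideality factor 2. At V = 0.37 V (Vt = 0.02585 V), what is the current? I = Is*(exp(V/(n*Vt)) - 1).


Step 1: V/(n*Vt) = 0.37/(2*0.02585) = 7.1567
Step 2: exp(7.1567) = 1.2827e+03
Step 3: I = 7.021e-11 * (1.2827e+03 - 1) = 9.00e-08 A

9.00e-08


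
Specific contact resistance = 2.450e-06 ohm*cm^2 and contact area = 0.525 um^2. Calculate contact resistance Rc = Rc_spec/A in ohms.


Step 1: Convert area to cm^2: 0.525 um^2 = 5.2500e-09 cm^2
Step 2: Rc = Rc_spec / A = 2.450e-06 / 5.2500e-09
Step 3: Rc = 4.67e+02 ohms

4.67e+02


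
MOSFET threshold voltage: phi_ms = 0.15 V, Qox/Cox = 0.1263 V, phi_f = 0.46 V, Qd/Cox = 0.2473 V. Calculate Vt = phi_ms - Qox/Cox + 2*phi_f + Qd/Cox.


Step 1: Vt = phi_ms - Qox/Cox + 2*phi_f + Qd/Cox
Step 2: Vt = 0.15 - 0.1263 + 2*0.46 + 0.2473
Step 3: Vt = 0.15 - 0.1263 + 0.92 + 0.2473
Step 4: Vt = 1.191 V

1.191


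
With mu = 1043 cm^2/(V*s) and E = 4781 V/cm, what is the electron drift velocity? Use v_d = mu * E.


Step 1: v_d = mu * E
Step 2: v_d = 1043 * 4781 = 4986583
Step 3: v_d = 4.99e+06 cm/s

4.99e+06


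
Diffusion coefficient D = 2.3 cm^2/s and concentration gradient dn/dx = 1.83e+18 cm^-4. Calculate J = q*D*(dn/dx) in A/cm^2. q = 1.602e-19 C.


Step 1: J = q * D * (dn/dx)
Step 2: J = 1.602e-19 * 2.3 * 1.83e+18
Step 3: J = 6.74e-01 A/cm^2

6.74e-01


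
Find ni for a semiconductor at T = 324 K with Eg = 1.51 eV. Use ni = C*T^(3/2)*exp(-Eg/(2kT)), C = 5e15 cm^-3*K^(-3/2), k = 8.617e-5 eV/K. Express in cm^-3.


Step 1: Compute kT = 8.617e-5 * 324 = 0.02791908 eV
Step 2: Exponent = -Eg/(2kT) = -1.51/(2*0.02791908) = -27.04244
Step 3: T^(3/2) = 324^1.5 = 5832.00
Step 4: ni = 5e15 * 5832.00 * exp(-27.04244) = 5.25e+07 cm^-3

5.25e+07


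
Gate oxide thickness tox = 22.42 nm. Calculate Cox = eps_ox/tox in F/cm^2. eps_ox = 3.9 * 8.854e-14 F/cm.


Step 1: eps_ox = 3.9 * 8.854e-14 = 3.45306e-13 F/cm
Step 2: tox in cm = 22.42 nm * 1e-7 = 2.2420e-06 cm
Step 3: Cox = 3.45306e-13 / 2.2420e-06 = 1.54e-07 F/cm^2

1.54e-07


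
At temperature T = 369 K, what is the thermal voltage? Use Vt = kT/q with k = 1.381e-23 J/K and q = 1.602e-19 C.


Step 1: kT = 1.381e-23 * 369 = 5.09589e-21 J
Step 2: Vt = kT/q = 5.09589e-21 / 1.602e-19
Step 3: Vt = 0.03181 V

0.03181


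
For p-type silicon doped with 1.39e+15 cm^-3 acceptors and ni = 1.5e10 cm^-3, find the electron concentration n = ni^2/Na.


Step 1: Majority hole concentration p ≈ Na = 1.39e+15 cm^-3
Step 2: n = ni^2 / Na = (1.5e10)^2 / 1.39e+15
Step 3: n = 1.62e+05 cm^-3

1.62e+05


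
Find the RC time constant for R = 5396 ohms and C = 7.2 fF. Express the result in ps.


Step 1: tau = R * C
Step 2: tau = 5396 * 7.2 fF = 5396 * 7.2e-15 F
Step 3: tau = 3.88512e-11 s = 38.8512 ps

38.8512


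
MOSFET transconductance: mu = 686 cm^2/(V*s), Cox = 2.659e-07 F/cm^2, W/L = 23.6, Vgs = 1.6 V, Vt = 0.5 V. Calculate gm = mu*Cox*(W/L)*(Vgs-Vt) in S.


Step 1: Vov = Vgs - Vt = 1.6 - 0.5 = 1.1 V
Step 2: gm = mu * Cox * (W/L) * Vov
Step 3: gm = 686 * 2.659e-07 * 23.6 * 1.1 = 4.74e-03 S

4.74e-03


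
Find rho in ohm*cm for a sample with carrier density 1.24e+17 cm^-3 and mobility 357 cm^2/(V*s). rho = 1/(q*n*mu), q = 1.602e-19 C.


Step 1: sigma = q * n * mu = 1.602e-19 * 1.24e+17 * 357 = 7.09173e+00 S/cm
Step 2: rho = 1 / sigma = 1 / 7.09173e+00 = 0.141 ohm*cm

0.141


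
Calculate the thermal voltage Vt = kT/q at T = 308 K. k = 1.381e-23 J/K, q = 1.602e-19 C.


Step 1: kT = 1.381e-23 * 308 = 4.25348e-21 J
Step 2: Vt = kT/q = 4.25348e-21 / 1.602e-19
Step 3: Vt = 0.02655 V

0.02655


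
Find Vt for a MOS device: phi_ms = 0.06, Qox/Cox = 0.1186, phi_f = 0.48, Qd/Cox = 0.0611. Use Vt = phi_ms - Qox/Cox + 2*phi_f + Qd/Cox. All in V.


Step 1: Vt = phi_ms - Qox/Cox + 2*phi_f + Qd/Cox
Step 2: Vt = 0.06 - 0.1186 + 2*0.48 + 0.0611
Step 3: Vt = 0.06 - 0.1186 + 0.96 + 0.0611
Step 4: Vt = 0.9625 V

0.9625


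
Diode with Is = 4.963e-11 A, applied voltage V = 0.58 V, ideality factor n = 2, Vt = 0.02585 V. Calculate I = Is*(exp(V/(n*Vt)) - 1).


Step 1: V/(n*Vt) = 0.58/(2*0.02585) = 11.2186
Step 2: exp(11.2186) = 7.4503e+04
Step 3: I = 4.963e-11 * (7.4503e+04 - 1) = 3.70e-06 A

3.70e-06


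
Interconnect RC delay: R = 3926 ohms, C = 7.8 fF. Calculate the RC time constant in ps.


Step 1: tau = R * C
Step 2: tau = 3926 * 7.8 fF = 3926 * 7.8e-15 F
Step 3: tau = 3.06228e-11 s = 30.6228 ps

30.6228


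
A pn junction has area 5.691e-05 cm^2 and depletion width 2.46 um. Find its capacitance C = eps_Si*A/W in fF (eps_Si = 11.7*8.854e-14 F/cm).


Step 1: eps_Si = 11.7 * 8.854e-14 = 1.035918e-12 F/cm
Step 2: W in cm = 2.46 * 1e-4 = 2.46e-04 cm
Step 3: C = 1.035918e-12 * 5.691e-05 / 2.46e-04 = 2.396508e-13 F
Step 4: C = 239.65 fF

239.65


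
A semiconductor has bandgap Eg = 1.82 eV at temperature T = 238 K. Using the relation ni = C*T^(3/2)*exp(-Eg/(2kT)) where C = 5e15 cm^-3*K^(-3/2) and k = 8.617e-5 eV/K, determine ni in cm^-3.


Step 1: Compute kT = 8.617e-5 * 238 = 0.02050846 eV
Step 2: Exponent = -Eg/(2kT) = -1.82/(2*0.02050846) = -44.37193
Step 3: T^(3/2) = 238^1.5 = 3671.69
Step 4: ni = 5e15 * 3671.69 * exp(-44.37193) = 9.85e-01 cm^-3

9.85e-01


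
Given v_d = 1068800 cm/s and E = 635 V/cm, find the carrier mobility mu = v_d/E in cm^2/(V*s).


Step 1: mu = v_d / E
Step 2: mu = 1068800 / 635
Step 3: mu = 1683.15 cm^2/(V*s)

1683.15


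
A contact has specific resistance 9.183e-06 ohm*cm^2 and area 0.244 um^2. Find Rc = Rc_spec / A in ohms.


Step 1: Convert area to cm^2: 0.244 um^2 = 2.4400e-09 cm^2
Step 2: Rc = Rc_spec / A = 9.183e-06 / 2.4400e-09
Step 3: Rc = 3.76e+03 ohms

3.76e+03


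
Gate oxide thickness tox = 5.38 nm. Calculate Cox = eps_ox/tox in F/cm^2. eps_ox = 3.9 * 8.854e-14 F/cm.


Step 1: eps_ox = 3.9 * 8.854e-14 = 3.45306e-13 F/cm
Step 2: tox in cm = 5.38 nm * 1e-7 = 5.3800e-07 cm
Step 3: Cox = 3.45306e-13 / 5.3800e-07 = 6.42e-07 F/cm^2

6.42e-07


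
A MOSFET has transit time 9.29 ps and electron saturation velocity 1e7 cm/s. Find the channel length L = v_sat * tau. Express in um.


Step 1: tau in seconds = 9.29 ps * 1e-12 = 9.2900e-12 s
Step 2: L = v_sat * tau = 1e7 * 9.2900e-12 = 9.2900e-05 cm
Step 3: L in um = 9.2900e-05 * 1e4 = 0.929 um

0.929


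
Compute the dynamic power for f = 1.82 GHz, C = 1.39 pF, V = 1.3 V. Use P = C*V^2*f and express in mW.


Step 1: V^2 = 1.3^2 = 1.69 V^2
Step 2: P = C*V^2*f = 1.39e-12 F * 1.69 * 1.82e9 Hz
Step 3: P = 4.275362e-03 W
Step 4: P = 4.275 mW

4.275


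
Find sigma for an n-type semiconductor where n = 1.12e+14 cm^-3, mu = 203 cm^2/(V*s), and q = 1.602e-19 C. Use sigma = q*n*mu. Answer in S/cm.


Step 1: sigma = q * n * mu
Step 2: sigma = 1.602e-19 * 1.12e+14 * 203
Step 3: sigma = 3.642e-03 S/cm

3.642e-03


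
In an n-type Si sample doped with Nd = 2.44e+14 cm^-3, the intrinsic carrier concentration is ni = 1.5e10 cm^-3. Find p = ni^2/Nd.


Step 1: Since Nd >> ni, n ≈ Nd = 2.44e+14 cm^-3
Step 2: p = ni^2 / n = (1.5e10)^2 / 2.44e+14
Step 3: p = 2.25e20 / 2.44e+14 = 9.22e+05 cm^-3

9.22e+05


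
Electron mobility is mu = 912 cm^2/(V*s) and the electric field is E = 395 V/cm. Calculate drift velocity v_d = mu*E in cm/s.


Step 1: v_d = mu * E
Step 2: v_d = 912 * 395 = 360240
Step 3: v_d = 3.60e+05 cm/s

3.60e+05


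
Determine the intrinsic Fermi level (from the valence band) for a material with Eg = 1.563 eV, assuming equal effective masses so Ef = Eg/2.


Step 1: For an intrinsic semiconductor, the Fermi level sits at midgap.
Step 2: Ef = Eg / 2 = 1.563 / 2 = 0.7815 eV

0.7815


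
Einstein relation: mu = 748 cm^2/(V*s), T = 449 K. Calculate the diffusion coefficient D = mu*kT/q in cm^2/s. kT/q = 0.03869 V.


Step 1: D = mu * (kT/q)
Step 2: D = 748 * 0.03869
Step 3: D = 28.94 cm^2/s

28.94


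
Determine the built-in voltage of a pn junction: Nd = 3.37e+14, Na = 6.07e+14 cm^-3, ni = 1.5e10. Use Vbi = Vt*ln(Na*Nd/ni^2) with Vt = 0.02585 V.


Step 1: Compute Na*Nd/ni^2 = 6.07e+14 * 3.37e+14 / (1.5e10)^2 = 9.0915e+08
Step 2: ln(9.0915e+08) = 20.6280
Step 3: Vbi = 0.02585 * 20.6280 = 0.533 V

0.533


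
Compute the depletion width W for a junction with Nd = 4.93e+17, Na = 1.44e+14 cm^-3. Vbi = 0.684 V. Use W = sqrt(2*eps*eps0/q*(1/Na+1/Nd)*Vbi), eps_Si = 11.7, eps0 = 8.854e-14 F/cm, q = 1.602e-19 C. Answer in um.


Step 1: 1/Na + 1/Nd = 1/1.44e+14 + 1/4.93e+17 = 6.94647e-15
Step 2: 2*eps*eps0/q = 2*11.7*8.854e-14/1.602e-19 = 1.293281e+07
Step 3: W^2 = 1.293281e+07 * 6.94647e-15 * 0.684 = 6.14488e-08
Step 4: W = sqrt(6.14488e-08) = 2.479e-04 cm = 2.479 um

2.479


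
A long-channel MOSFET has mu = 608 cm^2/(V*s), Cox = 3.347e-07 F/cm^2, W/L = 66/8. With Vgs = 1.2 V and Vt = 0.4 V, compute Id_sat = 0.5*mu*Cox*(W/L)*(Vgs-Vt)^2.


Step 1: Overdrive voltage Vov = Vgs - Vt = 1.2 - 0.4 = 0.8 V
Step 2: W/L = 66/8 = 8.25
Step 3: Id = 0.5 * 608 * 3.347e-07 * 8.25 * 0.8^2
Step 4: Id = 5.37e-04 A

5.37e-04


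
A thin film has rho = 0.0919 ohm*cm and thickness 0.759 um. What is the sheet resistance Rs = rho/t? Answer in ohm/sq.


Step 1: Convert thickness to cm: t = 0.759 um = 7.5900e-05 cm
Step 2: Rs = rho / t = 0.0919 / 7.5900e-05
Step 3: Rs = 1210.8 ohm/sq

1210.8


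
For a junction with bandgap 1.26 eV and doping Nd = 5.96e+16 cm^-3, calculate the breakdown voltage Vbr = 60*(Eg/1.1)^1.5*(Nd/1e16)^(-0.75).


Step 1: Eg/1.1 = 1.26/1.1 = 1.145455
Step 2: (Eg/1.1)^1.5 = 1.145455^1.5 = 1.225934
Step 3: (Nd/1e16)^(-0.75) = (5.96)^(-0.75) = 0.262159
Step 4: Vbr = 60 * 1.225934 * 0.262159 = 19.3 V

19.3


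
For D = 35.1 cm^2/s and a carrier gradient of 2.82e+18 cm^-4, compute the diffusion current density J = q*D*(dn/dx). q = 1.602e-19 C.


Step 1: J = q * D * (dn/dx)
Step 2: J = 1.602e-19 * 35.1 * 2.82e+18
Step 3: J = 1.59e+01 A/cm^2

1.59e+01


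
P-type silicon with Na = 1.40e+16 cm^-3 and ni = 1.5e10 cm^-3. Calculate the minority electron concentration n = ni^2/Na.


Step 1: Majority hole concentration p ≈ Na = 1.40e+16 cm^-3
Step 2: n = ni^2 / Na = (1.5e10)^2 / 1.40e+16
Step 3: n = 1.61e+04 cm^-3

1.61e+04


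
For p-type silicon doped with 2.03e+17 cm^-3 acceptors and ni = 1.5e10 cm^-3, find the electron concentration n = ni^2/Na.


Step 1: Majority hole concentration p ≈ Na = 2.03e+17 cm^-3
Step 2: n = ni^2 / Na = (1.5e10)^2 / 2.03e+17
Step 3: n = 1.11e+03 cm^-3

1.11e+03


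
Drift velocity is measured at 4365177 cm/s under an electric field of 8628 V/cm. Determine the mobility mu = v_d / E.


Step 1: mu = v_d / E
Step 2: mu = 4365177 / 8628
Step 3: mu = 505.93 cm^2/(V*s)

505.93


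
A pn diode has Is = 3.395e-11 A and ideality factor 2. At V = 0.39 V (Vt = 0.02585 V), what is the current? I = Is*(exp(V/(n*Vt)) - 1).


Step 1: V/(n*Vt) = 0.39/(2*0.02585) = 7.5435
Step 2: exp(7.5435) = 1.8884e+03
Step 3: I = 3.395e-11 * (1.8884e+03 - 1) = 6.41e-08 A

6.41e-08


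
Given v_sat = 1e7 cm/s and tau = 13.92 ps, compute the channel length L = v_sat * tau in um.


Step 1: tau in seconds = 13.92 ps * 1e-12 = 1.3920e-11 s
Step 2: L = v_sat * tau = 1e7 * 1.3920e-11 = 1.3920e-04 cm
Step 3: L in um = 1.3920e-04 * 1e4 = 1.392 um

1.392


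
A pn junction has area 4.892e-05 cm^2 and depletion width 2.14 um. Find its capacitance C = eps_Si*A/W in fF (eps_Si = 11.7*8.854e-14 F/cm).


Step 1: eps_Si = 11.7 * 8.854e-14 = 1.035918e-12 F/cm
Step 2: W in cm = 2.14 * 1e-4 = 2.14e-04 cm
Step 3: C = 1.035918e-12 * 4.892e-05 / 2.14e-04 = 2.368089e-13 F
Step 4: C = 236.81 fF

236.81


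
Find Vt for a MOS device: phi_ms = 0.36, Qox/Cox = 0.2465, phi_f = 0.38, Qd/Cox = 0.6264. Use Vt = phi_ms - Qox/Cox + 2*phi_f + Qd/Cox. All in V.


Step 1: Vt = phi_ms - Qox/Cox + 2*phi_f + Qd/Cox
Step 2: Vt = 0.36 - 0.2465 + 2*0.38 + 0.6264
Step 3: Vt = 0.36 - 0.2465 + 0.76 + 0.6264
Step 4: Vt = 1.4999 V

1.4999
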